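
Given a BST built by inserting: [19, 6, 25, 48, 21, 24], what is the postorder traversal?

Tree insertion order: [19, 6, 25, 48, 21, 24]
Tree (level-order array): [19, 6, 25, None, None, 21, 48, None, 24]
Postorder traversal: [6, 24, 21, 48, 25, 19]


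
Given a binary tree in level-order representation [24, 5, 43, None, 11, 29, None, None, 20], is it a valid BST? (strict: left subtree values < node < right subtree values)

Level-order array: [24, 5, 43, None, 11, 29, None, None, 20]
Validate using subtree bounds (lo, hi): at each node, require lo < value < hi,
then recurse left with hi=value and right with lo=value.
Preorder trace (stopping at first violation):
  at node 24 with bounds (-inf, +inf): OK
  at node 5 with bounds (-inf, 24): OK
  at node 11 with bounds (5, 24): OK
  at node 20 with bounds (11, 24): OK
  at node 43 with bounds (24, +inf): OK
  at node 29 with bounds (24, 43): OK
No violation found at any node.
Result: Valid BST


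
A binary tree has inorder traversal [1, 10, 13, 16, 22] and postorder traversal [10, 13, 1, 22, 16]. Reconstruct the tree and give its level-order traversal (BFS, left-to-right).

Inorder:   [1, 10, 13, 16, 22]
Postorder: [10, 13, 1, 22, 16]
Algorithm: postorder visits root last, so walk postorder right-to-left;
each value is the root of the current inorder slice — split it at that
value, recurse on the right subtree first, then the left.
Recursive splits:
  root=16; inorder splits into left=[1, 10, 13], right=[22]
  root=22; inorder splits into left=[], right=[]
  root=1; inorder splits into left=[], right=[10, 13]
  root=13; inorder splits into left=[10], right=[]
  root=10; inorder splits into left=[], right=[]
Reconstructed level-order: [16, 1, 22, 13, 10]


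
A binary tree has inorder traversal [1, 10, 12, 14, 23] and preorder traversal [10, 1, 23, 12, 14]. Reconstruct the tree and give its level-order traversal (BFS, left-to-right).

Inorder:  [1, 10, 12, 14, 23]
Preorder: [10, 1, 23, 12, 14]
Algorithm: preorder visits root first, so consume preorder in order;
for each root, split the current inorder slice at that value into
left-subtree inorder and right-subtree inorder, then recurse.
Recursive splits:
  root=10; inorder splits into left=[1], right=[12, 14, 23]
  root=1; inorder splits into left=[], right=[]
  root=23; inorder splits into left=[12, 14], right=[]
  root=12; inorder splits into left=[], right=[14]
  root=14; inorder splits into left=[], right=[]
Reconstructed level-order: [10, 1, 23, 12, 14]


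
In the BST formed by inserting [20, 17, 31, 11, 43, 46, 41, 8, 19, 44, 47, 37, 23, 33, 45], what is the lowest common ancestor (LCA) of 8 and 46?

Tree insertion order: [20, 17, 31, 11, 43, 46, 41, 8, 19, 44, 47, 37, 23, 33, 45]
Tree (level-order array): [20, 17, 31, 11, 19, 23, 43, 8, None, None, None, None, None, 41, 46, None, None, 37, None, 44, 47, 33, None, None, 45]
In a BST, the LCA of p=8, q=46 is the first node v on the
root-to-leaf path with p <= v <= q (go left if both < v, right if both > v).
Walk from root:
  at 20: 8 <= 20 <= 46, this is the LCA
LCA = 20


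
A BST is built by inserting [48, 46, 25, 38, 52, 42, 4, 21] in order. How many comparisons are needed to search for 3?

Search path for 3: 48 -> 46 -> 25 -> 4
Found: False
Comparisons: 4


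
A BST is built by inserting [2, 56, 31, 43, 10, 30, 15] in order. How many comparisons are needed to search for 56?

Search path for 56: 2 -> 56
Found: True
Comparisons: 2


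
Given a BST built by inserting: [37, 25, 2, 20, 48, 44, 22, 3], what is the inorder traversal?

Tree insertion order: [37, 25, 2, 20, 48, 44, 22, 3]
Tree (level-order array): [37, 25, 48, 2, None, 44, None, None, 20, None, None, 3, 22]
Inorder traversal: [2, 3, 20, 22, 25, 37, 44, 48]


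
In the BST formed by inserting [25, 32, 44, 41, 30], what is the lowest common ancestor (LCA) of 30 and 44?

Tree insertion order: [25, 32, 44, 41, 30]
Tree (level-order array): [25, None, 32, 30, 44, None, None, 41]
In a BST, the LCA of p=30, q=44 is the first node v on the
root-to-leaf path with p <= v <= q (go left if both < v, right if both > v).
Walk from root:
  at 25: both 30 and 44 > 25, go right
  at 32: 30 <= 32 <= 44, this is the LCA
LCA = 32


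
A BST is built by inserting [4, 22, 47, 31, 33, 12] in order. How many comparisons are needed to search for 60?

Search path for 60: 4 -> 22 -> 47
Found: False
Comparisons: 3


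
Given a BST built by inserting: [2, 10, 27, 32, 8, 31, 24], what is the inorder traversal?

Tree insertion order: [2, 10, 27, 32, 8, 31, 24]
Tree (level-order array): [2, None, 10, 8, 27, None, None, 24, 32, None, None, 31]
Inorder traversal: [2, 8, 10, 24, 27, 31, 32]


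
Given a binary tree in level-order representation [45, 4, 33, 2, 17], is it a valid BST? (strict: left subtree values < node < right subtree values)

Level-order array: [45, 4, 33, 2, 17]
Validate using subtree bounds (lo, hi): at each node, require lo < value < hi,
then recurse left with hi=value and right with lo=value.
Preorder trace (stopping at first violation):
  at node 45 with bounds (-inf, +inf): OK
  at node 4 with bounds (-inf, 45): OK
  at node 2 with bounds (-inf, 4): OK
  at node 17 with bounds (4, 45): OK
  at node 33 with bounds (45, +inf): VIOLATION
Node 33 violates its bound: not (45 < 33 < +inf).
Result: Not a valid BST


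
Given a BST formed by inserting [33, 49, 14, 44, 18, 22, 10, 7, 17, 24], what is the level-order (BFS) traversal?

Tree insertion order: [33, 49, 14, 44, 18, 22, 10, 7, 17, 24]
Tree (level-order array): [33, 14, 49, 10, 18, 44, None, 7, None, 17, 22, None, None, None, None, None, None, None, 24]
BFS from the root, enqueuing left then right child of each popped node:
  queue [33] -> pop 33, enqueue [14, 49], visited so far: [33]
  queue [14, 49] -> pop 14, enqueue [10, 18], visited so far: [33, 14]
  queue [49, 10, 18] -> pop 49, enqueue [44], visited so far: [33, 14, 49]
  queue [10, 18, 44] -> pop 10, enqueue [7], visited so far: [33, 14, 49, 10]
  queue [18, 44, 7] -> pop 18, enqueue [17, 22], visited so far: [33, 14, 49, 10, 18]
  queue [44, 7, 17, 22] -> pop 44, enqueue [none], visited so far: [33, 14, 49, 10, 18, 44]
  queue [7, 17, 22] -> pop 7, enqueue [none], visited so far: [33, 14, 49, 10, 18, 44, 7]
  queue [17, 22] -> pop 17, enqueue [none], visited so far: [33, 14, 49, 10, 18, 44, 7, 17]
  queue [22] -> pop 22, enqueue [24], visited so far: [33, 14, 49, 10, 18, 44, 7, 17, 22]
  queue [24] -> pop 24, enqueue [none], visited so far: [33, 14, 49, 10, 18, 44, 7, 17, 22, 24]
Result: [33, 14, 49, 10, 18, 44, 7, 17, 22, 24]


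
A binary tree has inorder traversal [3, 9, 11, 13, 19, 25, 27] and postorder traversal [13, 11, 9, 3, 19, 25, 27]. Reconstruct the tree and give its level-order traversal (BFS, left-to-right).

Inorder:   [3, 9, 11, 13, 19, 25, 27]
Postorder: [13, 11, 9, 3, 19, 25, 27]
Algorithm: postorder visits root last, so walk postorder right-to-left;
each value is the root of the current inorder slice — split it at that
value, recurse on the right subtree first, then the left.
Recursive splits:
  root=27; inorder splits into left=[3, 9, 11, 13, 19, 25], right=[]
  root=25; inorder splits into left=[3, 9, 11, 13, 19], right=[]
  root=19; inorder splits into left=[3, 9, 11, 13], right=[]
  root=3; inorder splits into left=[], right=[9, 11, 13]
  root=9; inorder splits into left=[], right=[11, 13]
  root=11; inorder splits into left=[], right=[13]
  root=13; inorder splits into left=[], right=[]
Reconstructed level-order: [27, 25, 19, 3, 9, 11, 13]


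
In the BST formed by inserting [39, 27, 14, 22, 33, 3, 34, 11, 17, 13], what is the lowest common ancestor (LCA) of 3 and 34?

Tree insertion order: [39, 27, 14, 22, 33, 3, 34, 11, 17, 13]
Tree (level-order array): [39, 27, None, 14, 33, 3, 22, None, 34, None, 11, 17, None, None, None, None, 13]
In a BST, the LCA of p=3, q=34 is the first node v on the
root-to-leaf path with p <= v <= q (go left if both < v, right if both > v).
Walk from root:
  at 39: both 3 and 34 < 39, go left
  at 27: 3 <= 27 <= 34, this is the LCA
LCA = 27


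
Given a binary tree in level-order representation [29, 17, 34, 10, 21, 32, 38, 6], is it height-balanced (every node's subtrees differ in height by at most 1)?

Tree (level-order array): [29, 17, 34, 10, 21, 32, 38, 6]
Definition: a tree is height-balanced if, at every node, |h(left) - h(right)| <= 1 (empty subtree has height -1).
Bottom-up per-node check:
  node 6: h_left=-1, h_right=-1, diff=0 [OK], height=0
  node 10: h_left=0, h_right=-1, diff=1 [OK], height=1
  node 21: h_left=-1, h_right=-1, diff=0 [OK], height=0
  node 17: h_left=1, h_right=0, diff=1 [OK], height=2
  node 32: h_left=-1, h_right=-1, diff=0 [OK], height=0
  node 38: h_left=-1, h_right=-1, diff=0 [OK], height=0
  node 34: h_left=0, h_right=0, diff=0 [OK], height=1
  node 29: h_left=2, h_right=1, diff=1 [OK], height=3
All nodes satisfy the balance condition.
Result: Balanced


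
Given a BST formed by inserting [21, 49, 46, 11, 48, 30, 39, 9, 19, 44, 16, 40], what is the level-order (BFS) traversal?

Tree insertion order: [21, 49, 46, 11, 48, 30, 39, 9, 19, 44, 16, 40]
Tree (level-order array): [21, 11, 49, 9, 19, 46, None, None, None, 16, None, 30, 48, None, None, None, 39, None, None, None, 44, 40]
BFS from the root, enqueuing left then right child of each popped node:
  queue [21] -> pop 21, enqueue [11, 49], visited so far: [21]
  queue [11, 49] -> pop 11, enqueue [9, 19], visited so far: [21, 11]
  queue [49, 9, 19] -> pop 49, enqueue [46], visited so far: [21, 11, 49]
  queue [9, 19, 46] -> pop 9, enqueue [none], visited so far: [21, 11, 49, 9]
  queue [19, 46] -> pop 19, enqueue [16], visited so far: [21, 11, 49, 9, 19]
  queue [46, 16] -> pop 46, enqueue [30, 48], visited so far: [21, 11, 49, 9, 19, 46]
  queue [16, 30, 48] -> pop 16, enqueue [none], visited so far: [21, 11, 49, 9, 19, 46, 16]
  queue [30, 48] -> pop 30, enqueue [39], visited so far: [21, 11, 49, 9, 19, 46, 16, 30]
  queue [48, 39] -> pop 48, enqueue [none], visited so far: [21, 11, 49, 9, 19, 46, 16, 30, 48]
  queue [39] -> pop 39, enqueue [44], visited so far: [21, 11, 49, 9, 19, 46, 16, 30, 48, 39]
  queue [44] -> pop 44, enqueue [40], visited so far: [21, 11, 49, 9, 19, 46, 16, 30, 48, 39, 44]
  queue [40] -> pop 40, enqueue [none], visited so far: [21, 11, 49, 9, 19, 46, 16, 30, 48, 39, 44, 40]
Result: [21, 11, 49, 9, 19, 46, 16, 30, 48, 39, 44, 40]


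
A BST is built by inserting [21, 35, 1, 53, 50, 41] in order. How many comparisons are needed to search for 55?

Search path for 55: 21 -> 35 -> 53
Found: False
Comparisons: 3


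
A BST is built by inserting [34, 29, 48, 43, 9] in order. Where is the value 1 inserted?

Starting tree (level order): [34, 29, 48, 9, None, 43]
Insertion path: 34 -> 29 -> 9
Result: insert 1 as left child of 9
Final tree (level order): [34, 29, 48, 9, None, 43, None, 1]


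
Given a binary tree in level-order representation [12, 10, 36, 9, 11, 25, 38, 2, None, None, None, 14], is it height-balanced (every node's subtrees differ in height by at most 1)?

Tree (level-order array): [12, 10, 36, 9, 11, 25, 38, 2, None, None, None, 14]
Definition: a tree is height-balanced if, at every node, |h(left) - h(right)| <= 1 (empty subtree has height -1).
Bottom-up per-node check:
  node 2: h_left=-1, h_right=-1, diff=0 [OK], height=0
  node 9: h_left=0, h_right=-1, diff=1 [OK], height=1
  node 11: h_left=-1, h_right=-1, diff=0 [OK], height=0
  node 10: h_left=1, h_right=0, diff=1 [OK], height=2
  node 14: h_left=-1, h_right=-1, diff=0 [OK], height=0
  node 25: h_left=0, h_right=-1, diff=1 [OK], height=1
  node 38: h_left=-1, h_right=-1, diff=0 [OK], height=0
  node 36: h_left=1, h_right=0, diff=1 [OK], height=2
  node 12: h_left=2, h_right=2, diff=0 [OK], height=3
All nodes satisfy the balance condition.
Result: Balanced


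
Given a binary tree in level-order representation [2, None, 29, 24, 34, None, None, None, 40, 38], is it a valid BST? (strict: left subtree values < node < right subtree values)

Level-order array: [2, None, 29, 24, 34, None, None, None, 40, 38]
Validate using subtree bounds (lo, hi): at each node, require lo < value < hi,
then recurse left with hi=value and right with lo=value.
Preorder trace (stopping at first violation):
  at node 2 with bounds (-inf, +inf): OK
  at node 29 with bounds (2, +inf): OK
  at node 24 with bounds (2, 29): OK
  at node 34 with bounds (29, +inf): OK
  at node 40 with bounds (34, +inf): OK
  at node 38 with bounds (34, 40): OK
No violation found at any node.
Result: Valid BST


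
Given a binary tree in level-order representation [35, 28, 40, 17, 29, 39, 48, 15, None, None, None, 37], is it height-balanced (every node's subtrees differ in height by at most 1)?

Tree (level-order array): [35, 28, 40, 17, 29, 39, 48, 15, None, None, None, 37]
Definition: a tree is height-balanced if, at every node, |h(left) - h(right)| <= 1 (empty subtree has height -1).
Bottom-up per-node check:
  node 15: h_left=-1, h_right=-1, diff=0 [OK], height=0
  node 17: h_left=0, h_right=-1, diff=1 [OK], height=1
  node 29: h_left=-1, h_right=-1, diff=0 [OK], height=0
  node 28: h_left=1, h_right=0, diff=1 [OK], height=2
  node 37: h_left=-1, h_right=-1, diff=0 [OK], height=0
  node 39: h_left=0, h_right=-1, diff=1 [OK], height=1
  node 48: h_left=-1, h_right=-1, diff=0 [OK], height=0
  node 40: h_left=1, h_right=0, diff=1 [OK], height=2
  node 35: h_left=2, h_right=2, diff=0 [OK], height=3
All nodes satisfy the balance condition.
Result: Balanced


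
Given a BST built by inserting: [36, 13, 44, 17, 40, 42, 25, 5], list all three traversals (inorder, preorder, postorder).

Tree insertion order: [36, 13, 44, 17, 40, 42, 25, 5]
Tree (level-order array): [36, 13, 44, 5, 17, 40, None, None, None, None, 25, None, 42]
Inorder (L, root, R): [5, 13, 17, 25, 36, 40, 42, 44]
Preorder (root, L, R): [36, 13, 5, 17, 25, 44, 40, 42]
Postorder (L, R, root): [5, 25, 17, 13, 42, 40, 44, 36]


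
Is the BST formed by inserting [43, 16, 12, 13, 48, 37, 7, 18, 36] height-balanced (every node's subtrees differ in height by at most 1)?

Tree (level-order array): [43, 16, 48, 12, 37, None, None, 7, 13, 18, None, None, None, None, None, None, 36]
Definition: a tree is height-balanced if, at every node, |h(left) - h(right)| <= 1 (empty subtree has height -1).
Bottom-up per-node check:
  node 7: h_left=-1, h_right=-1, diff=0 [OK], height=0
  node 13: h_left=-1, h_right=-1, diff=0 [OK], height=0
  node 12: h_left=0, h_right=0, diff=0 [OK], height=1
  node 36: h_left=-1, h_right=-1, diff=0 [OK], height=0
  node 18: h_left=-1, h_right=0, diff=1 [OK], height=1
  node 37: h_left=1, h_right=-1, diff=2 [FAIL (|1--1|=2 > 1)], height=2
  node 16: h_left=1, h_right=2, diff=1 [OK], height=3
  node 48: h_left=-1, h_right=-1, diff=0 [OK], height=0
  node 43: h_left=3, h_right=0, diff=3 [FAIL (|3-0|=3 > 1)], height=4
Node 37 violates the condition: |1 - -1| = 2 > 1.
Result: Not balanced


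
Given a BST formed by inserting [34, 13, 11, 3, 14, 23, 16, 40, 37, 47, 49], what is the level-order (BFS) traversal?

Tree insertion order: [34, 13, 11, 3, 14, 23, 16, 40, 37, 47, 49]
Tree (level-order array): [34, 13, 40, 11, 14, 37, 47, 3, None, None, 23, None, None, None, 49, None, None, 16]
BFS from the root, enqueuing left then right child of each popped node:
  queue [34] -> pop 34, enqueue [13, 40], visited so far: [34]
  queue [13, 40] -> pop 13, enqueue [11, 14], visited so far: [34, 13]
  queue [40, 11, 14] -> pop 40, enqueue [37, 47], visited so far: [34, 13, 40]
  queue [11, 14, 37, 47] -> pop 11, enqueue [3], visited so far: [34, 13, 40, 11]
  queue [14, 37, 47, 3] -> pop 14, enqueue [23], visited so far: [34, 13, 40, 11, 14]
  queue [37, 47, 3, 23] -> pop 37, enqueue [none], visited so far: [34, 13, 40, 11, 14, 37]
  queue [47, 3, 23] -> pop 47, enqueue [49], visited so far: [34, 13, 40, 11, 14, 37, 47]
  queue [3, 23, 49] -> pop 3, enqueue [none], visited so far: [34, 13, 40, 11, 14, 37, 47, 3]
  queue [23, 49] -> pop 23, enqueue [16], visited so far: [34, 13, 40, 11, 14, 37, 47, 3, 23]
  queue [49, 16] -> pop 49, enqueue [none], visited so far: [34, 13, 40, 11, 14, 37, 47, 3, 23, 49]
  queue [16] -> pop 16, enqueue [none], visited so far: [34, 13, 40, 11, 14, 37, 47, 3, 23, 49, 16]
Result: [34, 13, 40, 11, 14, 37, 47, 3, 23, 49, 16]


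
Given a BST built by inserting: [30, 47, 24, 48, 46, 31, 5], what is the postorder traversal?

Tree insertion order: [30, 47, 24, 48, 46, 31, 5]
Tree (level-order array): [30, 24, 47, 5, None, 46, 48, None, None, 31]
Postorder traversal: [5, 24, 31, 46, 48, 47, 30]


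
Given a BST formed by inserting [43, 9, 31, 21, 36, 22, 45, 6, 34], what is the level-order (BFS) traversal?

Tree insertion order: [43, 9, 31, 21, 36, 22, 45, 6, 34]
Tree (level-order array): [43, 9, 45, 6, 31, None, None, None, None, 21, 36, None, 22, 34]
BFS from the root, enqueuing left then right child of each popped node:
  queue [43] -> pop 43, enqueue [9, 45], visited so far: [43]
  queue [9, 45] -> pop 9, enqueue [6, 31], visited so far: [43, 9]
  queue [45, 6, 31] -> pop 45, enqueue [none], visited so far: [43, 9, 45]
  queue [6, 31] -> pop 6, enqueue [none], visited so far: [43, 9, 45, 6]
  queue [31] -> pop 31, enqueue [21, 36], visited so far: [43, 9, 45, 6, 31]
  queue [21, 36] -> pop 21, enqueue [22], visited so far: [43, 9, 45, 6, 31, 21]
  queue [36, 22] -> pop 36, enqueue [34], visited so far: [43, 9, 45, 6, 31, 21, 36]
  queue [22, 34] -> pop 22, enqueue [none], visited so far: [43, 9, 45, 6, 31, 21, 36, 22]
  queue [34] -> pop 34, enqueue [none], visited so far: [43, 9, 45, 6, 31, 21, 36, 22, 34]
Result: [43, 9, 45, 6, 31, 21, 36, 22, 34]


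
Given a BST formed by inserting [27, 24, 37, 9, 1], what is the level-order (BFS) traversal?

Tree insertion order: [27, 24, 37, 9, 1]
Tree (level-order array): [27, 24, 37, 9, None, None, None, 1]
BFS from the root, enqueuing left then right child of each popped node:
  queue [27] -> pop 27, enqueue [24, 37], visited so far: [27]
  queue [24, 37] -> pop 24, enqueue [9], visited so far: [27, 24]
  queue [37, 9] -> pop 37, enqueue [none], visited so far: [27, 24, 37]
  queue [9] -> pop 9, enqueue [1], visited so far: [27, 24, 37, 9]
  queue [1] -> pop 1, enqueue [none], visited so far: [27, 24, 37, 9, 1]
Result: [27, 24, 37, 9, 1]


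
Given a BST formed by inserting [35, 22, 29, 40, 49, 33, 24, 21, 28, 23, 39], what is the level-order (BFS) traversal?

Tree insertion order: [35, 22, 29, 40, 49, 33, 24, 21, 28, 23, 39]
Tree (level-order array): [35, 22, 40, 21, 29, 39, 49, None, None, 24, 33, None, None, None, None, 23, 28]
BFS from the root, enqueuing left then right child of each popped node:
  queue [35] -> pop 35, enqueue [22, 40], visited so far: [35]
  queue [22, 40] -> pop 22, enqueue [21, 29], visited so far: [35, 22]
  queue [40, 21, 29] -> pop 40, enqueue [39, 49], visited so far: [35, 22, 40]
  queue [21, 29, 39, 49] -> pop 21, enqueue [none], visited so far: [35, 22, 40, 21]
  queue [29, 39, 49] -> pop 29, enqueue [24, 33], visited so far: [35, 22, 40, 21, 29]
  queue [39, 49, 24, 33] -> pop 39, enqueue [none], visited so far: [35, 22, 40, 21, 29, 39]
  queue [49, 24, 33] -> pop 49, enqueue [none], visited so far: [35, 22, 40, 21, 29, 39, 49]
  queue [24, 33] -> pop 24, enqueue [23, 28], visited so far: [35, 22, 40, 21, 29, 39, 49, 24]
  queue [33, 23, 28] -> pop 33, enqueue [none], visited so far: [35, 22, 40, 21, 29, 39, 49, 24, 33]
  queue [23, 28] -> pop 23, enqueue [none], visited so far: [35, 22, 40, 21, 29, 39, 49, 24, 33, 23]
  queue [28] -> pop 28, enqueue [none], visited so far: [35, 22, 40, 21, 29, 39, 49, 24, 33, 23, 28]
Result: [35, 22, 40, 21, 29, 39, 49, 24, 33, 23, 28]


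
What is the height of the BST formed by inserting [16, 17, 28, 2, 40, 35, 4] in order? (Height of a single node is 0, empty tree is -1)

Insertion order: [16, 17, 28, 2, 40, 35, 4]
Tree (level-order array): [16, 2, 17, None, 4, None, 28, None, None, None, 40, 35]
Compute height bottom-up (empty subtree = -1):
  height(4) = 1 + max(-1, -1) = 0
  height(2) = 1 + max(-1, 0) = 1
  height(35) = 1 + max(-1, -1) = 0
  height(40) = 1 + max(0, -1) = 1
  height(28) = 1 + max(-1, 1) = 2
  height(17) = 1 + max(-1, 2) = 3
  height(16) = 1 + max(1, 3) = 4
Height = 4


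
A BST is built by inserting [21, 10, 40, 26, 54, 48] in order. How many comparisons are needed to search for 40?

Search path for 40: 21 -> 40
Found: True
Comparisons: 2


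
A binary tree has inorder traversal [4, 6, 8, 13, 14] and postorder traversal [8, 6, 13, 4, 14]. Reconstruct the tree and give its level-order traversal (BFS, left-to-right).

Inorder:   [4, 6, 8, 13, 14]
Postorder: [8, 6, 13, 4, 14]
Algorithm: postorder visits root last, so walk postorder right-to-left;
each value is the root of the current inorder slice — split it at that
value, recurse on the right subtree first, then the left.
Recursive splits:
  root=14; inorder splits into left=[4, 6, 8, 13], right=[]
  root=4; inorder splits into left=[], right=[6, 8, 13]
  root=13; inorder splits into left=[6, 8], right=[]
  root=6; inorder splits into left=[], right=[8]
  root=8; inorder splits into left=[], right=[]
Reconstructed level-order: [14, 4, 13, 6, 8]


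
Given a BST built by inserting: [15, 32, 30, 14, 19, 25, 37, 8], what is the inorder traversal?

Tree insertion order: [15, 32, 30, 14, 19, 25, 37, 8]
Tree (level-order array): [15, 14, 32, 8, None, 30, 37, None, None, 19, None, None, None, None, 25]
Inorder traversal: [8, 14, 15, 19, 25, 30, 32, 37]


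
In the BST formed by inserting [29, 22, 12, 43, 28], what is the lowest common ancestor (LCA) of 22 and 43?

Tree insertion order: [29, 22, 12, 43, 28]
Tree (level-order array): [29, 22, 43, 12, 28]
In a BST, the LCA of p=22, q=43 is the first node v on the
root-to-leaf path with p <= v <= q (go left if both < v, right if both > v).
Walk from root:
  at 29: 22 <= 29 <= 43, this is the LCA
LCA = 29


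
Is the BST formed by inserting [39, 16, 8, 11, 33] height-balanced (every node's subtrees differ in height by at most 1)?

Tree (level-order array): [39, 16, None, 8, 33, None, 11]
Definition: a tree is height-balanced if, at every node, |h(left) - h(right)| <= 1 (empty subtree has height -1).
Bottom-up per-node check:
  node 11: h_left=-1, h_right=-1, diff=0 [OK], height=0
  node 8: h_left=-1, h_right=0, diff=1 [OK], height=1
  node 33: h_left=-1, h_right=-1, diff=0 [OK], height=0
  node 16: h_left=1, h_right=0, diff=1 [OK], height=2
  node 39: h_left=2, h_right=-1, diff=3 [FAIL (|2--1|=3 > 1)], height=3
Node 39 violates the condition: |2 - -1| = 3 > 1.
Result: Not balanced


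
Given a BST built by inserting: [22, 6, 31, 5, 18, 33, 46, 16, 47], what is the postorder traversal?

Tree insertion order: [22, 6, 31, 5, 18, 33, 46, 16, 47]
Tree (level-order array): [22, 6, 31, 5, 18, None, 33, None, None, 16, None, None, 46, None, None, None, 47]
Postorder traversal: [5, 16, 18, 6, 47, 46, 33, 31, 22]


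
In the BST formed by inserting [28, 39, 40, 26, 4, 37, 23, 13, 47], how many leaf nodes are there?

Tree built from: [28, 39, 40, 26, 4, 37, 23, 13, 47]
Tree (level-order array): [28, 26, 39, 4, None, 37, 40, None, 23, None, None, None, 47, 13]
Rule: A leaf has 0 children.
Per-node child counts:
  node 28: 2 child(ren)
  node 26: 1 child(ren)
  node 4: 1 child(ren)
  node 23: 1 child(ren)
  node 13: 0 child(ren)
  node 39: 2 child(ren)
  node 37: 0 child(ren)
  node 40: 1 child(ren)
  node 47: 0 child(ren)
Matching nodes: [13, 37, 47]
Count of leaf nodes: 3


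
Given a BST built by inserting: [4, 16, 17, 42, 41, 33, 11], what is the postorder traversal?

Tree insertion order: [4, 16, 17, 42, 41, 33, 11]
Tree (level-order array): [4, None, 16, 11, 17, None, None, None, 42, 41, None, 33]
Postorder traversal: [11, 33, 41, 42, 17, 16, 4]


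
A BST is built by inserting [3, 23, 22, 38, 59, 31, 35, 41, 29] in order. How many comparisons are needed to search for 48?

Search path for 48: 3 -> 23 -> 38 -> 59 -> 41
Found: False
Comparisons: 5


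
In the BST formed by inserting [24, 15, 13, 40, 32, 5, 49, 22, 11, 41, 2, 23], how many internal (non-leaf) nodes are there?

Tree built from: [24, 15, 13, 40, 32, 5, 49, 22, 11, 41, 2, 23]
Tree (level-order array): [24, 15, 40, 13, 22, 32, 49, 5, None, None, 23, None, None, 41, None, 2, 11]
Rule: An internal node has at least one child.
Per-node child counts:
  node 24: 2 child(ren)
  node 15: 2 child(ren)
  node 13: 1 child(ren)
  node 5: 2 child(ren)
  node 2: 0 child(ren)
  node 11: 0 child(ren)
  node 22: 1 child(ren)
  node 23: 0 child(ren)
  node 40: 2 child(ren)
  node 32: 0 child(ren)
  node 49: 1 child(ren)
  node 41: 0 child(ren)
Matching nodes: [24, 15, 13, 5, 22, 40, 49]
Count of internal (non-leaf) nodes: 7


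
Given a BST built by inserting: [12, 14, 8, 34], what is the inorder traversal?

Tree insertion order: [12, 14, 8, 34]
Tree (level-order array): [12, 8, 14, None, None, None, 34]
Inorder traversal: [8, 12, 14, 34]


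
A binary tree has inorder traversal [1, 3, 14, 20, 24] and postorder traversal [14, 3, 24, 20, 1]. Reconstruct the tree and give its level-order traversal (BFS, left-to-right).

Inorder:   [1, 3, 14, 20, 24]
Postorder: [14, 3, 24, 20, 1]
Algorithm: postorder visits root last, so walk postorder right-to-left;
each value is the root of the current inorder slice — split it at that
value, recurse on the right subtree first, then the left.
Recursive splits:
  root=1; inorder splits into left=[], right=[3, 14, 20, 24]
  root=20; inorder splits into left=[3, 14], right=[24]
  root=24; inorder splits into left=[], right=[]
  root=3; inorder splits into left=[], right=[14]
  root=14; inorder splits into left=[], right=[]
Reconstructed level-order: [1, 20, 3, 24, 14]


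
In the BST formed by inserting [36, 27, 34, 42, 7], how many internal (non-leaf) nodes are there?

Tree built from: [36, 27, 34, 42, 7]
Tree (level-order array): [36, 27, 42, 7, 34]
Rule: An internal node has at least one child.
Per-node child counts:
  node 36: 2 child(ren)
  node 27: 2 child(ren)
  node 7: 0 child(ren)
  node 34: 0 child(ren)
  node 42: 0 child(ren)
Matching nodes: [36, 27]
Count of internal (non-leaf) nodes: 2


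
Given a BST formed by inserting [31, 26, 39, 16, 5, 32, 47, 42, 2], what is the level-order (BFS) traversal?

Tree insertion order: [31, 26, 39, 16, 5, 32, 47, 42, 2]
Tree (level-order array): [31, 26, 39, 16, None, 32, 47, 5, None, None, None, 42, None, 2]
BFS from the root, enqueuing left then right child of each popped node:
  queue [31] -> pop 31, enqueue [26, 39], visited so far: [31]
  queue [26, 39] -> pop 26, enqueue [16], visited so far: [31, 26]
  queue [39, 16] -> pop 39, enqueue [32, 47], visited so far: [31, 26, 39]
  queue [16, 32, 47] -> pop 16, enqueue [5], visited so far: [31, 26, 39, 16]
  queue [32, 47, 5] -> pop 32, enqueue [none], visited so far: [31, 26, 39, 16, 32]
  queue [47, 5] -> pop 47, enqueue [42], visited so far: [31, 26, 39, 16, 32, 47]
  queue [5, 42] -> pop 5, enqueue [2], visited so far: [31, 26, 39, 16, 32, 47, 5]
  queue [42, 2] -> pop 42, enqueue [none], visited so far: [31, 26, 39, 16, 32, 47, 5, 42]
  queue [2] -> pop 2, enqueue [none], visited so far: [31, 26, 39, 16, 32, 47, 5, 42, 2]
Result: [31, 26, 39, 16, 32, 47, 5, 42, 2]


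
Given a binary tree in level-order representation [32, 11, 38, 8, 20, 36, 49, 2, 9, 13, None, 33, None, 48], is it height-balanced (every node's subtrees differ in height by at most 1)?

Tree (level-order array): [32, 11, 38, 8, 20, 36, 49, 2, 9, 13, None, 33, None, 48]
Definition: a tree is height-balanced if, at every node, |h(left) - h(right)| <= 1 (empty subtree has height -1).
Bottom-up per-node check:
  node 2: h_left=-1, h_right=-1, diff=0 [OK], height=0
  node 9: h_left=-1, h_right=-1, diff=0 [OK], height=0
  node 8: h_left=0, h_right=0, diff=0 [OK], height=1
  node 13: h_left=-1, h_right=-1, diff=0 [OK], height=0
  node 20: h_left=0, h_right=-1, diff=1 [OK], height=1
  node 11: h_left=1, h_right=1, diff=0 [OK], height=2
  node 33: h_left=-1, h_right=-1, diff=0 [OK], height=0
  node 36: h_left=0, h_right=-1, diff=1 [OK], height=1
  node 48: h_left=-1, h_right=-1, diff=0 [OK], height=0
  node 49: h_left=0, h_right=-1, diff=1 [OK], height=1
  node 38: h_left=1, h_right=1, diff=0 [OK], height=2
  node 32: h_left=2, h_right=2, diff=0 [OK], height=3
All nodes satisfy the balance condition.
Result: Balanced


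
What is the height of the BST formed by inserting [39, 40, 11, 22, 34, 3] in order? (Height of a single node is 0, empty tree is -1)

Insertion order: [39, 40, 11, 22, 34, 3]
Tree (level-order array): [39, 11, 40, 3, 22, None, None, None, None, None, 34]
Compute height bottom-up (empty subtree = -1):
  height(3) = 1 + max(-1, -1) = 0
  height(34) = 1 + max(-1, -1) = 0
  height(22) = 1 + max(-1, 0) = 1
  height(11) = 1 + max(0, 1) = 2
  height(40) = 1 + max(-1, -1) = 0
  height(39) = 1 + max(2, 0) = 3
Height = 3


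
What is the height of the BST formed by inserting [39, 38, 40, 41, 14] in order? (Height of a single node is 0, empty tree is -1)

Insertion order: [39, 38, 40, 41, 14]
Tree (level-order array): [39, 38, 40, 14, None, None, 41]
Compute height bottom-up (empty subtree = -1):
  height(14) = 1 + max(-1, -1) = 0
  height(38) = 1 + max(0, -1) = 1
  height(41) = 1 + max(-1, -1) = 0
  height(40) = 1 + max(-1, 0) = 1
  height(39) = 1 + max(1, 1) = 2
Height = 2


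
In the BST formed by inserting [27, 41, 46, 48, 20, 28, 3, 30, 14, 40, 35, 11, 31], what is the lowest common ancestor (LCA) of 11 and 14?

Tree insertion order: [27, 41, 46, 48, 20, 28, 3, 30, 14, 40, 35, 11, 31]
Tree (level-order array): [27, 20, 41, 3, None, 28, 46, None, 14, None, 30, None, 48, 11, None, None, 40, None, None, None, None, 35, None, 31]
In a BST, the LCA of p=11, q=14 is the first node v on the
root-to-leaf path with p <= v <= q (go left if both < v, right if both > v).
Walk from root:
  at 27: both 11 and 14 < 27, go left
  at 20: both 11 and 14 < 20, go left
  at 3: both 11 and 14 > 3, go right
  at 14: 11 <= 14 <= 14, this is the LCA
LCA = 14


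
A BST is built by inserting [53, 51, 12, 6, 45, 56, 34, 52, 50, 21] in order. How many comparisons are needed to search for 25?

Search path for 25: 53 -> 51 -> 12 -> 45 -> 34 -> 21
Found: False
Comparisons: 6


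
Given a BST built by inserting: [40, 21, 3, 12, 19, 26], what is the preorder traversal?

Tree insertion order: [40, 21, 3, 12, 19, 26]
Tree (level-order array): [40, 21, None, 3, 26, None, 12, None, None, None, 19]
Preorder traversal: [40, 21, 3, 12, 19, 26]


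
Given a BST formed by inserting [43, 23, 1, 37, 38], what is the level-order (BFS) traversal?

Tree insertion order: [43, 23, 1, 37, 38]
Tree (level-order array): [43, 23, None, 1, 37, None, None, None, 38]
BFS from the root, enqueuing left then right child of each popped node:
  queue [43] -> pop 43, enqueue [23], visited so far: [43]
  queue [23] -> pop 23, enqueue [1, 37], visited so far: [43, 23]
  queue [1, 37] -> pop 1, enqueue [none], visited so far: [43, 23, 1]
  queue [37] -> pop 37, enqueue [38], visited so far: [43, 23, 1, 37]
  queue [38] -> pop 38, enqueue [none], visited so far: [43, 23, 1, 37, 38]
Result: [43, 23, 1, 37, 38]


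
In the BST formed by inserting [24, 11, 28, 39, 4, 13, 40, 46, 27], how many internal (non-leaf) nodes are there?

Tree built from: [24, 11, 28, 39, 4, 13, 40, 46, 27]
Tree (level-order array): [24, 11, 28, 4, 13, 27, 39, None, None, None, None, None, None, None, 40, None, 46]
Rule: An internal node has at least one child.
Per-node child counts:
  node 24: 2 child(ren)
  node 11: 2 child(ren)
  node 4: 0 child(ren)
  node 13: 0 child(ren)
  node 28: 2 child(ren)
  node 27: 0 child(ren)
  node 39: 1 child(ren)
  node 40: 1 child(ren)
  node 46: 0 child(ren)
Matching nodes: [24, 11, 28, 39, 40]
Count of internal (non-leaf) nodes: 5


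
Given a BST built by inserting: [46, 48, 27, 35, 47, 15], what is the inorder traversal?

Tree insertion order: [46, 48, 27, 35, 47, 15]
Tree (level-order array): [46, 27, 48, 15, 35, 47]
Inorder traversal: [15, 27, 35, 46, 47, 48]


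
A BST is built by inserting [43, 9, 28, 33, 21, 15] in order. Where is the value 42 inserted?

Starting tree (level order): [43, 9, None, None, 28, 21, 33, 15]
Insertion path: 43 -> 9 -> 28 -> 33
Result: insert 42 as right child of 33
Final tree (level order): [43, 9, None, None, 28, 21, 33, 15, None, None, 42]


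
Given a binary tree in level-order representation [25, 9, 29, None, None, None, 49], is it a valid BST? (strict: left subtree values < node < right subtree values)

Level-order array: [25, 9, 29, None, None, None, 49]
Validate using subtree bounds (lo, hi): at each node, require lo < value < hi,
then recurse left with hi=value and right with lo=value.
Preorder trace (stopping at first violation):
  at node 25 with bounds (-inf, +inf): OK
  at node 9 with bounds (-inf, 25): OK
  at node 29 with bounds (25, +inf): OK
  at node 49 with bounds (29, +inf): OK
No violation found at any node.
Result: Valid BST


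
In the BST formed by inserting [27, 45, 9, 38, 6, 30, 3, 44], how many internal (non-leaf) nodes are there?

Tree built from: [27, 45, 9, 38, 6, 30, 3, 44]
Tree (level-order array): [27, 9, 45, 6, None, 38, None, 3, None, 30, 44]
Rule: An internal node has at least one child.
Per-node child counts:
  node 27: 2 child(ren)
  node 9: 1 child(ren)
  node 6: 1 child(ren)
  node 3: 0 child(ren)
  node 45: 1 child(ren)
  node 38: 2 child(ren)
  node 30: 0 child(ren)
  node 44: 0 child(ren)
Matching nodes: [27, 9, 6, 45, 38]
Count of internal (non-leaf) nodes: 5


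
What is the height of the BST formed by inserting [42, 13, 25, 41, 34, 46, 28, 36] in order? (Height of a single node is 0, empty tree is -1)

Insertion order: [42, 13, 25, 41, 34, 46, 28, 36]
Tree (level-order array): [42, 13, 46, None, 25, None, None, None, 41, 34, None, 28, 36]
Compute height bottom-up (empty subtree = -1):
  height(28) = 1 + max(-1, -1) = 0
  height(36) = 1 + max(-1, -1) = 0
  height(34) = 1 + max(0, 0) = 1
  height(41) = 1 + max(1, -1) = 2
  height(25) = 1 + max(-1, 2) = 3
  height(13) = 1 + max(-1, 3) = 4
  height(46) = 1 + max(-1, -1) = 0
  height(42) = 1 + max(4, 0) = 5
Height = 5


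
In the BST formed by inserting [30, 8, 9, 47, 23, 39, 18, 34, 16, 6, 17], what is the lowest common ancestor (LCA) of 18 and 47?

Tree insertion order: [30, 8, 9, 47, 23, 39, 18, 34, 16, 6, 17]
Tree (level-order array): [30, 8, 47, 6, 9, 39, None, None, None, None, 23, 34, None, 18, None, None, None, 16, None, None, 17]
In a BST, the LCA of p=18, q=47 is the first node v on the
root-to-leaf path with p <= v <= q (go left if both < v, right if both > v).
Walk from root:
  at 30: 18 <= 30 <= 47, this is the LCA
LCA = 30


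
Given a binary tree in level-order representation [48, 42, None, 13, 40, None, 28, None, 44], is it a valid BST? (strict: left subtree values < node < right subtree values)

Level-order array: [48, 42, None, 13, 40, None, 28, None, 44]
Validate using subtree bounds (lo, hi): at each node, require lo < value < hi,
then recurse left with hi=value and right with lo=value.
Preorder trace (stopping at first violation):
  at node 48 with bounds (-inf, +inf): OK
  at node 42 with bounds (-inf, 48): OK
  at node 13 with bounds (-inf, 42): OK
  at node 28 with bounds (13, 42): OK
  at node 40 with bounds (42, 48): VIOLATION
Node 40 violates its bound: not (42 < 40 < 48).
Result: Not a valid BST


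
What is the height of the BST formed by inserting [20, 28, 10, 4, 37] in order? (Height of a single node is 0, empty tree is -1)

Insertion order: [20, 28, 10, 4, 37]
Tree (level-order array): [20, 10, 28, 4, None, None, 37]
Compute height bottom-up (empty subtree = -1):
  height(4) = 1 + max(-1, -1) = 0
  height(10) = 1 + max(0, -1) = 1
  height(37) = 1 + max(-1, -1) = 0
  height(28) = 1 + max(-1, 0) = 1
  height(20) = 1 + max(1, 1) = 2
Height = 2


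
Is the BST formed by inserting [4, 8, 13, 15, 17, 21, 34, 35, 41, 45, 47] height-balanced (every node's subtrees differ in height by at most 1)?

Tree (level-order array): [4, None, 8, None, 13, None, 15, None, 17, None, 21, None, 34, None, 35, None, 41, None, 45, None, 47]
Definition: a tree is height-balanced if, at every node, |h(left) - h(right)| <= 1 (empty subtree has height -1).
Bottom-up per-node check:
  node 47: h_left=-1, h_right=-1, diff=0 [OK], height=0
  node 45: h_left=-1, h_right=0, diff=1 [OK], height=1
  node 41: h_left=-1, h_right=1, diff=2 [FAIL (|-1-1|=2 > 1)], height=2
  node 35: h_left=-1, h_right=2, diff=3 [FAIL (|-1-2|=3 > 1)], height=3
  node 34: h_left=-1, h_right=3, diff=4 [FAIL (|-1-3|=4 > 1)], height=4
  node 21: h_left=-1, h_right=4, diff=5 [FAIL (|-1-4|=5 > 1)], height=5
  node 17: h_left=-1, h_right=5, diff=6 [FAIL (|-1-5|=6 > 1)], height=6
  node 15: h_left=-1, h_right=6, diff=7 [FAIL (|-1-6|=7 > 1)], height=7
  node 13: h_left=-1, h_right=7, diff=8 [FAIL (|-1-7|=8 > 1)], height=8
  node 8: h_left=-1, h_right=8, diff=9 [FAIL (|-1-8|=9 > 1)], height=9
  node 4: h_left=-1, h_right=9, diff=10 [FAIL (|-1-9|=10 > 1)], height=10
Node 41 violates the condition: |-1 - 1| = 2 > 1.
Result: Not balanced


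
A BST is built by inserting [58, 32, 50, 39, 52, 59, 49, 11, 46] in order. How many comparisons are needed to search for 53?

Search path for 53: 58 -> 32 -> 50 -> 52
Found: False
Comparisons: 4


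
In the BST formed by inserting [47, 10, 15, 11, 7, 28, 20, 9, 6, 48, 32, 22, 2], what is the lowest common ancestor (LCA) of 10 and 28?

Tree insertion order: [47, 10, 15, 11, 7, 28, 20, 9, 6, 48, 32, 22, 2]
Tree (level-order array): [47, 10, 48, 7, 15, None, None, 6, 9, 11, 28, 2, None, None, None, None, None, 20, 32, None, None, None, 22]
In a BST, the LCA of p=10, q=28 is the first node v on the
root-to-leaf path with p <= v <= q (go left if both < v, right if both > v).
Walk from root:
  at 47: both 10 and 28 < 47, go left
  at 10: 10 <= 10 <= 28, this is the LCA
LCA = 10


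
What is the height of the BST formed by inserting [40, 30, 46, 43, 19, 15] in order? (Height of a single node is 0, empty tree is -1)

Insertion order: [40, 30, 46, 43, 19, 15]
Tree (level-order array): [40, 30, 46, 19, None, 43, None, 15]
Compute height bottom-up (empty subtree = -1):
  height(15) = 1 + max(-1, -1) = 0
  height(19) = 1 + max(0, -1) = 1
  height(30) = 1 + max(1, -1) = 2
  height(43) = 1 + max(-1, -1) = 0
  height(46) = 1 + max(0, -1) = 1
  height(40) = 1 + max(2, 1) = 3
Height = 3


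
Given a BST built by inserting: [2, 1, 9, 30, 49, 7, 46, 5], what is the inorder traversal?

Tree insertion order: [2, 1, 9, 30, 49, 7, 46, 5]
Tree (level-order array): [2, 1, 9, None, None, 7, 30, 5, None, None, 49, None, None, 46]
Inorder traversal: [1, 2, 5, 7, 9, 30, 46, 49]


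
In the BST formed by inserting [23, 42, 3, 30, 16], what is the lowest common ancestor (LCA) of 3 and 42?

Tree insertion order: [23, 42, 3, 30, 16]
Tree (level-order array): [23, 3, 42, None, 16, 30]
In a BST, the LCA of p=3, q=42 is the first node v on the
root-to-leaf path with p <= v <= q (go left if both < v, right if both > v).
Walk from root:
  at 23: 3 <= 23 <= 42, this is the LCA
LCA = 23


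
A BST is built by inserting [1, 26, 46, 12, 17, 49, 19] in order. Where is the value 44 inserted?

Starting tree (level order): [1, None, 26, 12, 46, None, 17, None, 49, None, 19]
Insertion path: 1 -> 26 -> 46
Result: insert 44 as left child of 46
Final tree (level order): [1, None, 26, 12, 46, None, 17, 44, 49, None, 19]


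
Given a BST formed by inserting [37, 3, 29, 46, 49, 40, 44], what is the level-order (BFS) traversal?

Tree insertion order: [37, 3, 29, 46, 49, 40, 44]
Tree (level-order array): [37, 3, 46, None, 29, 40, 49, None, None, None, 44]
BFS from the root, enqueuing left then right child of each popped node:
  queue [37] -> pop 37, enqueue [3, 46], visited so far: [37]
  queue [3, 46] -> pop 3, enqueue [29], visited so far: [37, 3]
  queue [46, 29] -> pop 46, enqueue [40, 49], visited so far: [37, 3, 46]
  queue [29, 40, 49] -> pop 29, enqueue [none], visited so far: [37, 3, 46, 29]
  queue [40, 49] -> pop 40, enqueue [44], visited so far: [37, 3, 46, 29, 40]
  queue [49, 44] -> pop 49, enqueue [none], visited so far: [37, 3, 46, 29, 40, 49]
  queue [44] -> pop 44, enqueue [none], visited so far: [37, 3, 46, 29, 40, 49, 44]
Result: [37, 3, 46, 29, 40, 49, 44]
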